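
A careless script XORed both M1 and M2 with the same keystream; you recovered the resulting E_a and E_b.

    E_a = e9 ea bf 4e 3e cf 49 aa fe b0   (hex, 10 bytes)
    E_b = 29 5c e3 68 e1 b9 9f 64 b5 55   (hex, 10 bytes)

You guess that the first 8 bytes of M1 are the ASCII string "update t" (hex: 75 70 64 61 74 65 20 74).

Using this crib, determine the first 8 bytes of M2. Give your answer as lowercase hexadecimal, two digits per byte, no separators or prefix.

b5c63847ab13f6ba

First, E_a ⊕ E_b = (M1 ⊕ K) ⊕ (M2 ⊕ K) = M1 ⊕ M2, so the key drops out. Then M2 = (M1 ⊕ M2) ⊕ M1 over the first 8 bytes.
byte 0: (e9 ⊕ 29) ⊕ 75 = c0 ⊕ 75 = b5
byte 1: (ea ⊕ 5c) ⊕ 70 = b6 ⊕ 70 = c6
byte 2: (bf ⊕ e3) ⊕ 64 = 5c ⊕ 64 = 38
byte 3: (4e ⊕ 68) ⊕ 61 = 26 ⊕ 61 = 47
byte 4: (3e ⊕ e1) ⊕ 74 = df ⊕ 74 = ab
byte 5: (cf ⊕ b9) ⊕ 65 = 76 ⊕ 65 = 13
byte 6: (49 ⊕ 9f) ⊕ 20 = d6 ⊕ 20 = f6
byte 7: (aa ⊕ 64) ⊕ 74 = ce ⊕ 74 = ba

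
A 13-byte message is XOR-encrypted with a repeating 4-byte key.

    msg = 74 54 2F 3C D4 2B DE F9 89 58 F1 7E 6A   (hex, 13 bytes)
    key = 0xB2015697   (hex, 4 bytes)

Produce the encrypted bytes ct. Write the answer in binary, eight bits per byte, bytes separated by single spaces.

The 4-byte key repeats, so the effective keystream is b2 01 56 97 b2 01 56 97 b2 01 56 97 b2.
byte 0: 01110100 ^ 10110010 = 11000110
byte 1: 01010100 ^ 00000001 = 01010101
byte 2: 00101111 ^ 01010110 = 01111001
byte 3: 00111100 ^ 10010111 = 10101011
byte 4: 11010100 ^ 10110010 = 01100110
byte 5: 00101011 ^ 00000001 = 00101010
byte 6: 11011110 ^ 01010110 = 10001000
byte 7: 11111001 ^ 10010111 = 01101110
byte 8: 10001001 ^ 10110010 = 00111011
byte 9: 01011000 ^ 00000001 = 01011001
byte 10: 11110001 ^ 01010110 = 10100111
byte 11: 01111110 ^ 10010111 = 11101001
byte 12: 01101010 ^ 10110010 = 11011000

11000110 01010101 01111001 10101011 01100110 00101010 10001000 01101110 00111011 01011001 10100111 11101001 11011000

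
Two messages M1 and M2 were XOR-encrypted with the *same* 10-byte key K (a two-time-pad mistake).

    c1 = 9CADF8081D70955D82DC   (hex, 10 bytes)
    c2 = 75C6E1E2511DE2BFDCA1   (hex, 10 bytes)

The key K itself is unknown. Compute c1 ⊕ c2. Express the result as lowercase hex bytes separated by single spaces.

e9 6b 19 ea 4c 6d 77 e2 5e 7d

c1 ⊕ c2 = (M1 ⊕ K) ⊕ (M2 ⊕ K) = M1 ⊕ M2 — the shared key cancels under XOR.
156 xor 117 = 233
173 xor 198 = 107
248 xor 225 =  25
  8 xor 226 = 234
 29 xor  81 =  76
112 xor  29 = 109
149 xor 226 = 119
 93 xor 191 = 226
130 xor 220 =  94
220 xor 161 = 125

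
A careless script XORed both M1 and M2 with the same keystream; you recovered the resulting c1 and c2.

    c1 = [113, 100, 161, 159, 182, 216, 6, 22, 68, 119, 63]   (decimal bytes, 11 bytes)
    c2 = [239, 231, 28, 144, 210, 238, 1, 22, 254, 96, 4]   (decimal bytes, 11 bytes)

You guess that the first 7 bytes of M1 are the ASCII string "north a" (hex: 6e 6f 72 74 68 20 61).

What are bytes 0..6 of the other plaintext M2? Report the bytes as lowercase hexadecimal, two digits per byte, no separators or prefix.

f0eccf7b0c1666

First, c1 ⊕ c2 = (M1 ⊕ K) ⊕ (M2 ⊕ K) = M1 ⊕ M2, so the key drops out. Then M2 = (M1 ⊕ M2) ⊕ M1 over the first 7 bytes.
byte 0: (71 ^ ef) ^ 6e = 9e ^ 6e = f0
byte 1: (64 ^ e7) ^ 6f = 83 ^ 6f = ec
byte 2: (a1 ^ 1c) ^ 72 = bd ^ 72 = cf
byte 3: (9f ^ 90) ^ 74 = 0f ^ 74 = 7b
byte 4: (b6 ^ d2) ^ 68 = 64 ^ 68 = 0c
byte 5: (d8 ^ ee) ^ 20 = 36 ^ 20 = 16
byte 6: (06 ^ 01) ^ 61 = 07 ^ 61 = 66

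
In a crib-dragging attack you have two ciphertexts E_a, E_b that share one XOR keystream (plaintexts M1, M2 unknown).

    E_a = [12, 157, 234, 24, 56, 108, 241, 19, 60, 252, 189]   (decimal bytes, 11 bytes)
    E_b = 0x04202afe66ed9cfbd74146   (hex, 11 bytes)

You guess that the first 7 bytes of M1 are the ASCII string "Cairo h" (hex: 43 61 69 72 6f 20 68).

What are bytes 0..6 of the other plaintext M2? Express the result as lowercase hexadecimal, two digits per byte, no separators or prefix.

First, E_a ⊕ E_b = (M1 ⊕ K) ⊕ (M2 ⊕ K) = M1 ⊕ M2, so the key drops out. Then M2 = (M1 ⊕ M2) ⊕ M1 over the first 7 bytes.
byte 0: (0c ^ 04) ^ 43 = 08 ^ 43 = 4b
byte 1: (9d ^ 20) ^ 61 = bd ^ 61 = dc
byte 2: (ea ^ 2a) ^ 69 = c0 ^ 69 = a9
byte 3: (18 ^ fe) ^ 72 = e6 ^ 72 = 94
byte 4: (38 ^ 66) ^ 6f = 5e ^ 6f = 31
byte 5: (6c ^ ed) ^ 20 = 81 ^ 20 = a1
byte 6: (f1 ^ 9c) ^ 68 = 6d ^ 68 = 05

4bdca99431a105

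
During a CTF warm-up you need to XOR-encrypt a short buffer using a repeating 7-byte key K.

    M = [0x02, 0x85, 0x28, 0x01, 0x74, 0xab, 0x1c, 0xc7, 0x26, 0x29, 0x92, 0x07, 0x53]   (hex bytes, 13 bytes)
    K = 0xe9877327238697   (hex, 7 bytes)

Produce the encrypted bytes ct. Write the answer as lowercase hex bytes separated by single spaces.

eb 02 5b 26 57 2d 8b 2e a1 5a b5 24 d5

The 7-byte key repeats, so the effective keystream is e9 87 73 27 23 86 97 e9 87 73 27 23 86.
byte 0: 02 XOR e9 = eb
byte 1: 85 XOR 87 = 02
byte 2: 28 XOR 73 = 5b
byte 3: 01 XOR 27 = 26
byte 4: 74 XOR 23 = 57
byte 5: ab XOR 86 = 2d
byte 6: 1c XOR 97 = 8b
byte 7: c7 XOR e9 = 2e
byte 8: 26 XOR 87 = a1
byte 9: 29 XOR 73 = 5a
byte 10: 92 XOR 27 = b5
byte 11: 07 XOR 23 = 24
byte 12: 53 XOR 86 = d5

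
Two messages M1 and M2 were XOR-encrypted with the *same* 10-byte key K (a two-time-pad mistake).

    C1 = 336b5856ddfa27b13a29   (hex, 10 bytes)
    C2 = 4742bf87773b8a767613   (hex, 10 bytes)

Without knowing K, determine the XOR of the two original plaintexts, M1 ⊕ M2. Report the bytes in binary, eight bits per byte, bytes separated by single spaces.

C1 ⊕ C2 = (M1 ⊕ K) ⊕ (M2 ⊕ K) = M1 ⊕ M2 — the shared key cancels under XOR.
33 xor 47 = 74
6b xor 42 = 29
58 xor bf = e7
56 xor 87 = d1
dd xor 77 = aa
fa xor 3b = c1
27 xor 8a = ad
b1 xor 76 = c7
3a xor 76 = 4c
29 xor 13 = 3a

01110100 00101001 11100111 11010001 10101010 11000001 10101101 11000111 01001100 00111010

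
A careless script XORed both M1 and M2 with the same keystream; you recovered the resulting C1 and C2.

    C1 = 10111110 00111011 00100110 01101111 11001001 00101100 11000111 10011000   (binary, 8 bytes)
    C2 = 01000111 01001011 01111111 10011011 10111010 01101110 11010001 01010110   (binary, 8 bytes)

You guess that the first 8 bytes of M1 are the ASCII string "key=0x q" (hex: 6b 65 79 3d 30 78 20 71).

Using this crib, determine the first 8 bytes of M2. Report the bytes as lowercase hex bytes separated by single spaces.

First, C1 ⊕ C2 = (M1 ⊕ K) ⊕ (M2 ⊕ K) = M1 ⊕ M2, so the key drops out. Then M2 = (M1 ⊕ M2) ⊕ M1 over the first 8 bytes.
byte 0: (be ⊕ 47) ⊕ 6b = f9 ⊕ 6b = 92
byte 1: (3b ⊕ 4b) ⊕ 65 = 70 ⊕ 65 = 15
byte 2: (26 ⊕ 7f) ⊕ 79 = 59 ⊕ 79 = 20
byte 3: (6f ⊕ 9b) ⊕ 3d = f4 ⊕ 3d = c9
byte 4: (c9 ⊕ ba) ⊕ 30 = 73 ⊕ 30 = 43
byte 5: (2c ⊕ 6e) ⊕ 78 = 42 ⊕ 78 = 3a
byte 6: (c7 ⊕ d1) ⊕ 20 = 16 ⊕ 20 = 36
byte 7: (98 ⊕ 56) ⊕ 71 = ce ⊕ 71 = bf

92 15 20 c9 43 3a 36 bf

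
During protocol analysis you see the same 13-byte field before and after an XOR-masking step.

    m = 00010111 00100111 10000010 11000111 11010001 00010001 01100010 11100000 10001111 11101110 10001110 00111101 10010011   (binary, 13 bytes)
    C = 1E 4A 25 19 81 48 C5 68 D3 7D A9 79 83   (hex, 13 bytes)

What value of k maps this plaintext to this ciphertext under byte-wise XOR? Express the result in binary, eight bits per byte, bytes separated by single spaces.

Since C = m ⊕ k, XORing both sides with m gives k = m ⊕ C.
byte 0: 17 xor 1e = 09
byte 1: 27 xor 4a = 6d
byte 2: 82 xor 25 = a7
byte 3: c7 xor 19 = de
byte 4: d1 xor 81 = 50
byte 5: 11 xor 48 = 59
byte 6: 62 xor c5 = a7
byte 7: e0 xor 68 = 88
byte 8: 8f xor d3 = 5c
byte 9: ee xor 7d = 93
byte 10: 8e xor a9 = 27
byte 11: 3d xor 79 = 44
byte 12: 93 xor 83 = 10

00001001 01101101 10100111 11011110 01010000 01011001 10100111 10001000 01011100 10010011 00100111 01000100 00010000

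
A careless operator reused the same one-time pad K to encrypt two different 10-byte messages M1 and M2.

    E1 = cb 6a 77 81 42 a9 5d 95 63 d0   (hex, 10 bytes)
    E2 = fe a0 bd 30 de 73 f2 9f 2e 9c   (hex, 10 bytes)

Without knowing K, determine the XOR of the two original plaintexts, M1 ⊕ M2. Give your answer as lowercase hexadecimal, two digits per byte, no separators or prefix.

E1 ⊕ E2 = (M1 ⊕ K) ⊕ (M2 ⊕ K) = M1 ⊕ M2 — the shared key cancels under XOR.
cb xor fe = 35
6a xor a0 = ca
77 xor bd = ca
81 xor 30 = b1
42 xor de = 9c
a9 xor 73 = da
5d xor f2 = af
95 xor 9f = 0a
63 xor 2e = 4d
d0 xor 9c = 4c

35cacab19cdaaf0a4d4c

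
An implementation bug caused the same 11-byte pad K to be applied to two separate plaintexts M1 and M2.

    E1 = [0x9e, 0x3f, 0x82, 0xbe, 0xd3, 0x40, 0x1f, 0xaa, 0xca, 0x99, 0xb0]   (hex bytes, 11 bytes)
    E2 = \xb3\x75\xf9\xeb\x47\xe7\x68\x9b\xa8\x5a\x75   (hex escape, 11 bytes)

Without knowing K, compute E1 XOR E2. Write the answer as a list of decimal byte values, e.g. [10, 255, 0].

[45, 74, 123, 85, 148, 167, 119, 49, 98, 195, 197]

E1 ⊕ E2 = (M1 ⊕ K) ⊕ (M2 ⊕ K) = M1 ⊕ M2 — the shared key cancels under XOR.
byte 0: 10011110 ⊕ 10110011 = 00101101
byte 1: 00111111 ⊕ 01110101 = 01001010
byte 2: 10000010 ⊕ 11111001 = 01111011
byte 3: 10111110 ⊕ 11101011 = 01010101
byte 4: 11010011 ⊕ 01000111 = 10010100
byte 5: 01000000 ⊕ 11100111 = 10100111
byte 6: 00011111 ⊕ 01101000 = 01110111
byte 7: 10101010 ⊕ 10011011 = 00110001
byte 8: 11001010 ⊕ 10101000 = 01100010
byte 9: 10011001 ⊕ 01011010 = 11000011
byte 10: 10110000 ⊕ 01110101 = 11000101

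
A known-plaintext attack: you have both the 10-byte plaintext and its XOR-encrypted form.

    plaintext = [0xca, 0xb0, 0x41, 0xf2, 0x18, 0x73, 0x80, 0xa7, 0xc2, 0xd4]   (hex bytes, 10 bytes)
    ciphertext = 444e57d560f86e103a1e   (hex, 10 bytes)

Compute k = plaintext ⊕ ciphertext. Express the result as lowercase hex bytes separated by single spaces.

Since ciphertext = plaintext ⊕ k, XORing both sides with plaintext gives k = plaintext ⊕ ciphertext.
byte 0: ca XOR 44 = 8e
byte 1: b0 XOR 4e = fe
byte 2: 41 XOR 57 = 16
byte 3: f2 XOR d5 = 27
byte 4: 18 XOR 60 = 78
byte 5: 73 XOR f8 = 8b
byte 6: 80 XOR 6e = ee
byte 7: a7 XOR 10 = b7
byte 8: c2 XOR 3a = f8
byte 9: d4 XOR 1e = ca

8e fe 16 27 78 8b ee b7 f8 ca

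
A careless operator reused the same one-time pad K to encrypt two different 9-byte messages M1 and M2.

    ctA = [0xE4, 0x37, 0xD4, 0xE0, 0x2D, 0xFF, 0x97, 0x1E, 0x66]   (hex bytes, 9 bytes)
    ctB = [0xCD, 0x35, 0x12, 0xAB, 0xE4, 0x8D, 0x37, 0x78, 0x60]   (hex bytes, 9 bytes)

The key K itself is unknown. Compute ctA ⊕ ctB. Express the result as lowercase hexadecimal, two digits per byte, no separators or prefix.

2902c64bc972a06606

ctA ⊕ ctB = (M1 ⊕ K) ⊕ (M2 ⊕ K) = M1 ⊕ M2 — the shared key cancels under XOR.
228 ^ 205 =  41
 55 ^  53 =   2
212 ^  18 = 198
224 ^ 171 =  75
 45 ^ 228 = 201
255 ^ 141 = 114
151 ^  55 = 160
 30 ^ 120 = 102
102 ^  96 =   6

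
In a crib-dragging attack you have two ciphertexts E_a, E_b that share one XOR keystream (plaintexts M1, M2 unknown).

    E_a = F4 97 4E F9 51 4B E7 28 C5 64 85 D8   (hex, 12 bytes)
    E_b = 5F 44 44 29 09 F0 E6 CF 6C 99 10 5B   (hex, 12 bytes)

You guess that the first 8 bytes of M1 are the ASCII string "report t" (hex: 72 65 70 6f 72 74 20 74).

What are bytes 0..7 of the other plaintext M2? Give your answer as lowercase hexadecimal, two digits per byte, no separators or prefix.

d9b67abf2acf2193

First, E_a ⊕ E_b = (M1 ⊕ K) ⊕ (M2 ⊕ K) = M1 ⊕ M2, so the key drops out. Then M2 = (M1 ⊕ M2) ⊕ M1 over the first 8 bytes.
byte 0: (f4 XOR 5f) XOR 72 = ab XOR 72 = d9
byte 1: (97 XOR 44) XOR 65 = d3 XOR 65 = b6
byte 2: (4e XOR 44) XOR 70 = 0a XOR 70 = 7a
byte 3: (f9 XOR 29) XOR 6f = d0 XOR 6f = bf
byte 4: (51 XOR 09) XOR 72 = 58 XOR 72 = 2a
byte 5: (4b XOR f0) XOR 74 = bb XOR 74 = cf
byte 6: (e7 XOR e6) XOR 20 = 01 XOR 20 = 21
byte 7: (28 XOR cf) XOR 74 = e7 XOR 74 = 93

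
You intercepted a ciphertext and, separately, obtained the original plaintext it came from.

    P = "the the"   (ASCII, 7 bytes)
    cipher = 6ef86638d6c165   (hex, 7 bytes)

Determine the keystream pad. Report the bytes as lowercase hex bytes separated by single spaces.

Since cipher = P ⊕ pad, XORing both sides with P gives pad = P ⊕ cipher.
74 XOR 6e = 1a
68 XOR f8 = 90
65 XOR 66 = 03
20 XOR 38 = 18
74 XOR d6 = a2
68 XOR c1 = a9
65 XOR 65 = 00

1a 90 03 18 a2 a9 00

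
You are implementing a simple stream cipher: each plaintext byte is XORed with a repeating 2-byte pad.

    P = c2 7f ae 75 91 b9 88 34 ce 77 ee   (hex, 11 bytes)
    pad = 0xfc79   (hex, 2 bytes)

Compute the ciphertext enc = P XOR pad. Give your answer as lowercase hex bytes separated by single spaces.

3e 06 52 0c 6d c0 74 4d 32 0e 12

The 2-byte key repeats, so the effective keystream is fc 79 fc 79 fc 79 fc 79 fc 79 fc.
byte 0: 194 ⊕ 252 =  62
byte 1: 127 ⊕ 121 =   6
byte 2: 174 ⊕ 252 =  82
byte 3: 117 ⊕ 121 =  12
byte 4: 145 ⊕ 252 = 109
byte 5: 185 ⊕ 121 = 192
byte 6: 136 ⊕ 252 = 116
byte 7:  52 ⊕ 121 =  77
byte 8: 206 ⊕ 252 =  50
byte 9: 119 ⊕ 121 =  14
byte 10: 238 ⊕ 252 =  18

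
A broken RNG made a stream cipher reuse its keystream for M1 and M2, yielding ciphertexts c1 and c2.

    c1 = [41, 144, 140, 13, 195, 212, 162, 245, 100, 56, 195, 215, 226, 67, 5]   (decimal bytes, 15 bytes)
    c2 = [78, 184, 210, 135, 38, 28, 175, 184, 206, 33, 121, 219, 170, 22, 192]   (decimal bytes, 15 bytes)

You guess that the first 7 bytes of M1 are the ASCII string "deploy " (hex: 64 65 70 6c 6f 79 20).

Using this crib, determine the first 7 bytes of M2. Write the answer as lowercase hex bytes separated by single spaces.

First, c1 ⊕ c2 = (M1 ⊕ K) ⊕ (M2 ⊕ K) = M1 ⊕ M2, so the key drops out. Then M2 = (M1 ⊕ M2) ⊕ M1 over the first 7 bytes.
byte 0: (29 XOR 4e) XOR 64 = 67 XOR 64 = 03
byte 1: (90 XOR b8) XOR 65 = 28 XOR 65 = 4d
byte 2: (8c XOR d2) XOR 70 = 5e XOR 70 = 2e
byte 3: (0d XOR 87) XOR 6c = 8a XOR 6c = e6
byte 4: (c3 XOR 26) XOR 6f = e5 XOR 6f = 8a
byte 5: (d4 XOR 1c) XOR 79 = c8 XOR 79 = b1
byte 6: (a2 XOR af) XOR 20 = 0d XOR 20 = 2d

03 4d 2e e6 8a b1 2d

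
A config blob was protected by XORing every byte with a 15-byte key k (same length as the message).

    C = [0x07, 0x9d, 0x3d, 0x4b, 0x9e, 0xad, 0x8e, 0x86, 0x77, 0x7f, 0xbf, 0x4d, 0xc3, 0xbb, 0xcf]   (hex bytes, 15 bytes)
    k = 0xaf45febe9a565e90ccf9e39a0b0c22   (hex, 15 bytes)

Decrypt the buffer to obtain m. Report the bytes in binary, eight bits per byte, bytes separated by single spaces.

10101000 11011000 11000011 11110101 00000100 11111011 11010000 00010110 10111011 10000110 01011100 11010111 11001000 10110111 11101101

XOR is its own inverse, so applying the key byte-wise gives the result directly.
  7 ⊕ 175 = 168
157 ⊕  69 = 216
 61 ⊕ 254 = 195
 75 ⊕ 190 = 245
158 ⊕ 154 =   4
173 ⊕  86 = 251
142 ⊕  94 = 208
134 ⊕ 144 =  22
119 ⊕ 204 = 187
127 ⊕ 249 = 134
191 ⊕ 227 =  92
 77 ⊕ 154 = 215
195 ⊕  11 = 200
187 ⊕  12 = 183
207 ⊕  34 = 237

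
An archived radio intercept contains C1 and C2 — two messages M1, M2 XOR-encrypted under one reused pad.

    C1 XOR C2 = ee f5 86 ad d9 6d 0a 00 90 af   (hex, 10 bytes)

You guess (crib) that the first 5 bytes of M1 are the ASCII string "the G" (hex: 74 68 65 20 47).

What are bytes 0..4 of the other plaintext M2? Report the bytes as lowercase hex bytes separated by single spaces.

Since C1 ⊕ C2 = M1 ⊕ M2, XORing with the guessed M1 bytes yields the corresponding M2 bytes: M2 = (C1 ⊕ C2) ⊕ M1.
ee ^ 74 = 9a
f5 ^ 68 = 9d
86 ^ 65 = e3
ad ^ 20 = 8d
d9 ^ 47 = 9e

9a 9d e3 8d 9e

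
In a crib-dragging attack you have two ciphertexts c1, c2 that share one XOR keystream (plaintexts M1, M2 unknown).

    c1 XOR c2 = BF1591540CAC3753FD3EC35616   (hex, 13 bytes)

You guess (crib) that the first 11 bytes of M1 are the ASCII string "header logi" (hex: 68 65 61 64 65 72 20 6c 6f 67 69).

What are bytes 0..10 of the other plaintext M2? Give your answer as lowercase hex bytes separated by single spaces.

Since c1 ⊕ c2 = M1 ⊕ M2, XORing with the guessed M1 bytes yields the corresponding M2 bytes: M2 = (c1 ⊕ c2) ⊕ M1.
bf ⊕ 68 = d7
15 ⊕ 65 = 70
91 ⊕ 61 = f0
54 ⊕ 64 = 30
0c ⊕ 65 = 69
ac ⊕ 72 = de
37 ⊕ 20 = 17
53 ⊕ 6c = 3f
fd ⊕ 6f = 92
3e ⊕ 67 = 59
c3 ⊕ 69 = aa

d7 70 f0 30 69 de 17 3f 92 59 aa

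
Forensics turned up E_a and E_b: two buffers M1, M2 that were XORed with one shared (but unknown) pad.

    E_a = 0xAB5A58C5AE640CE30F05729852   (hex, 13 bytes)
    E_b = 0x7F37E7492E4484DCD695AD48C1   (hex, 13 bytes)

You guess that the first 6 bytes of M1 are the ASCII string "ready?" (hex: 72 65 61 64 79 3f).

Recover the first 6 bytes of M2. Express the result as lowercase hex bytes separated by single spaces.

a6 08 de e8 f9 1f

First, E_a ⊕ E_b = (M1 ⊕ K) ⊕ (M2 ⊕ K) = M1 ⊕ M2, so the key drops out. Then M2 = (M1 ⊕ M2) ⊕ M1 over the first 6 bytes.
byte 0: (ab ^ 7f) ^ 72 = d4 ^ 72 = a6
byte 1: (5a ^ 37) ^ 65 = 6d ^ 65 = 08
byte 2: (58 ^ e7) ^ 61 = bf ^ 61 = de
byte 3: (c5 ^ 49) ^ 64 = 8c ^ 64 = e8
byte 4: (ae ^ 2e) ^ 79 = 80 ^ 79 = f9
byte 5: (64 ^ 44) ^ 3f = 20 ^ 3f = 1f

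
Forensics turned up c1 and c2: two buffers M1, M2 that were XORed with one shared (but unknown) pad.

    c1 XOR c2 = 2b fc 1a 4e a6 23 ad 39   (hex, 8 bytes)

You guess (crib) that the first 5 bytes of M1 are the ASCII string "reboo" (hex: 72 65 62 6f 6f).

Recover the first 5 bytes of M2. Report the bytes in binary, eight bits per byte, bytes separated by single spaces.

Since c1 ⊕ c2 = M1 ⊕ M2, XORing with the guessed M1 bytes yields the corresponding M2 bytes: M2 = (c1 ⊕ c2) ⊕ M1.
byte 0: 2b ⊕ 72 = 59
byte 1: fc ⊕ 65 = 99
byte 2: 1a ⊕ 62 = 78
byte 3: 4e ⊕ 6f = 21
byte 4: a6 ⊕ 6f = c9

01011001 10011001 01111000 00100001 11001001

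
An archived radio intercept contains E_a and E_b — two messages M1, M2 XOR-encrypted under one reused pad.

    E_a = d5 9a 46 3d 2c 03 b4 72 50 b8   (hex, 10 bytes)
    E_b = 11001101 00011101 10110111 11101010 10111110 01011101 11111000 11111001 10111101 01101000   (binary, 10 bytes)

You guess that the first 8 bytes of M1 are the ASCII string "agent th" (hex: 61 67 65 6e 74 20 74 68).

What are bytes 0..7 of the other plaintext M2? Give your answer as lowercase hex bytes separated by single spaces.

First, E_a ⊕ E_b = (M1 ⊕ K) ⊕ (M2 ⊕ K) = M1 ⊕ M2, so the key drops out. Then M2 = (M1 ⊕ M2) ⊕ M1 over the first 8 bytes.
byte 0: (d5 xor cd) xor 61 = 18 xor 61 = 79
byte 1: (9a xor 1d) xor 67 = 87 xor 67 = e0
byte 2: (46 xor b7) xor 65 = f1 xor 65 = 94
byte 3: (3d xor ea) xor 6e = d7 xor 6e = b9
byte 4: (2c xor be) xor 74 = 92 xor 74 = e6
byte 5: (03 xor 5d) xor 20 = 5e xor 20 = 7e
byte 6: (b4 xor f8) xor 74 = 4c xor 74 = 38
byte 7: (72 xor f9) xor 68 = 8b xor 68 = e3

79 e0 94 b9 e6 7e 38 e3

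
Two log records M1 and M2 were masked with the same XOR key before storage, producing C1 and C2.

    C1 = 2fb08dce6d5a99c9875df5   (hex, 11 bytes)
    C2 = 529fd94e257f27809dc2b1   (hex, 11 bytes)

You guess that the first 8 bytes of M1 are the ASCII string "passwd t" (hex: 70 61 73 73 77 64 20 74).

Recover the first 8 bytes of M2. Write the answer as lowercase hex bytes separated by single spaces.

0d 4e 27 f3 3f 41 9e 3d

First, C1 ⊕ C2 = (M1 ⊕ K) ⊕ (M2 ⊕ K) = M1 ⊕ M2, so the key drops out. Then M2 = (M1 ⊕ M2) ⊕ M1 over the first 8 bytes.
byte 0: (2f XOR 52) XOR 70 = 7d XOR 70 = 0d
byte 1: (b0 XOR 9f) XOR 61 = 2f XOR 61 = 4e
byte 2: (8d XOR d9) XOR 73 = 54 XOR 73 = 27
byte 3: (ce XOR 4e) XOR 73 = 80 XOR 73 = f3
byte 4: (6d XOR 25) XOR 77 = 48 XOR 77 = 3f
byte 5: (5a XOR 7f) XOR 64 = 25 XOR 64 = 41
byte 6: (99 XOR 27) XOR 20 = be XOR 20 = 9e
byte 7: (c9 XOR 80) XOR 74 = 49 XOR 74 = 3d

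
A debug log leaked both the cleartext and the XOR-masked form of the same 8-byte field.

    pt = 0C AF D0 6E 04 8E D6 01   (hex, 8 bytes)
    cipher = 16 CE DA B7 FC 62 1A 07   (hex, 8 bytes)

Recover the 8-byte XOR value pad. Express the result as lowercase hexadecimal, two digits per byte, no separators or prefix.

Since cipher = pt ⊕ pad, XORing both sides with pt gives pad = pt ⊕ cipher.
0c xor 16 = 1a
af xor ce = 61
d0 xor da = 0a
6e xor b7 = d9
04 xor fc = f8
8e xor 62 = ec
d6 xor 1a = cc
01 xor 07 = 06

1a610ad9f8eccc06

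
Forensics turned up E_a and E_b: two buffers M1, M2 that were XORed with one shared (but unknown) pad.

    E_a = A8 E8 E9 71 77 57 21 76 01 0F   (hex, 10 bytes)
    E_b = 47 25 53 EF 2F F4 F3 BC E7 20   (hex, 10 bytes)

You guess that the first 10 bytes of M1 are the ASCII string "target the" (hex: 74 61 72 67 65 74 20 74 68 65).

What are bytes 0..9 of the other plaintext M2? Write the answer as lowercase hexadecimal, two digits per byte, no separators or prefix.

9bacc8f93dd7f2be8e4a

First, E_a ⊕ E_b = (M1 ⊕ K) ⊕ (M2 ⊕ K) = M1 ⊕ M2, so the key drops out. Then M2 = (M1 ⊕ M2) ⊕ M1 over the first 10 bytes.
byte 0: (a8 xor 47) xor 74 = ef xor 74 = 9b
byte 1: (e8 xor 25) xor 61 = cd xor 61 = ac
byte 2: (e9 xor 53) xor 72 = ba xor 72 = c8
byte 3: (71 xor ef) xor 67 = 9e xor 67 = f9
byte 4: (77 xor 2f) xor 65 = 58 xor 65 = 3d
byte 5: (57 xor f4) xor 74 = a3 xor 74 = d7
byte 6: (21 xor f3) xor 20 = d2 xor 20 = f2
byte 7: (76 xor bc) xor 74 = ca xor 74 = be
byte 8: (01 xor e7) xor 68 = e6 xor 68 = 8e
byte 9: (0f xor 20) xor 65 = 2f xor 65 = 4a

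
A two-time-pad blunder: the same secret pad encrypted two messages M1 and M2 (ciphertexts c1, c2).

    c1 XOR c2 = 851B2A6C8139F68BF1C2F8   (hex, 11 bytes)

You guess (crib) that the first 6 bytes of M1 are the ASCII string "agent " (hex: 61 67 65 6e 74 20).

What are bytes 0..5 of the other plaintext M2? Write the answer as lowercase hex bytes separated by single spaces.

Since c1 ⊕ c2 = M1 ⊕ M2, XORing with the guessed M1 bytes yields the corresponding M2 bytes: M2 = (c1 ⊕ c2) ⊕ M1.
byte 0: 10000101 XOR 01100001 = 11100100
byte 1: 00011011 XOR 01100111 = 01111100
byte 2: 00101010 XOR 01100101 = 01001111
byte 3: 01101100 XOR 01101110 = 00000010
byte 4: 10000001 XOR 01110100 = 11110101
byte 5: 00111001 XOR 00100000 = 00011001

e4 7c 4f 02 f5 19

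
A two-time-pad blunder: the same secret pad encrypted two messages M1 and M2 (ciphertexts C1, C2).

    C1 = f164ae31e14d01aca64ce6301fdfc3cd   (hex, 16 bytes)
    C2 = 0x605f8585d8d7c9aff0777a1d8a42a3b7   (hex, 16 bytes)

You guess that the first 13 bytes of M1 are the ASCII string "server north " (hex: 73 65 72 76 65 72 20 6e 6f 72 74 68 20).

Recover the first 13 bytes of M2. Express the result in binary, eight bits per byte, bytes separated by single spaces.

11100010 01011110 01011001 11000010 01011100 11101000 11101000 01101101 00111001 01001001 11101000 01000101 10110101

First, C1 ⊕ C2 = (M1 ⊕ K) ⊕ (M2 ⊕ K) = M1 ⊕ M2, so the key drops out. Then M2 = (M1 ⊕ M2) ⊕ M1 over the first 13 bytes.
byte 0: (f1 ^ 60) ^ 73 = 91 ^ 73 = e2
byte 1: (64 ^ 5f) ^ 65 = 3b ^ 65 = 5e
byte 2: (ae ^ 85) ^ 72 = 2b ^ 72 = 59
byte 3: (31 ^ 85) ^ 76 = b4 ^ 76 = c2
byte 4: (e1 ^ d8) ^ 65 = 39 ^ 65 = 5c
byte 5: (4d ^ d7) ^ 72 = 9a ^ 72 = e8
byte 6: (01 ^ c9) ^ 20 = c8 ^ 20 = e8
byte 7: (ac ^ af) ^ 6e = 03 ^ 6e = 6d
byte 8: (a6 ^ f0) ^ 6f = 56 ^ 6f = 39
byte 9: (4c ^ 77) ^ 72 = 3b ^ 72 = 49
byte 10: (e6 ^ 7a) ^ 74 = 9c ^ 74 = e8
byte 11: (30 ^ 1d) ^ 68 = 2d ^ 68 = 45
byte 12: (1f ^ 8a) ^ 20 = 95 ^ 20 = b5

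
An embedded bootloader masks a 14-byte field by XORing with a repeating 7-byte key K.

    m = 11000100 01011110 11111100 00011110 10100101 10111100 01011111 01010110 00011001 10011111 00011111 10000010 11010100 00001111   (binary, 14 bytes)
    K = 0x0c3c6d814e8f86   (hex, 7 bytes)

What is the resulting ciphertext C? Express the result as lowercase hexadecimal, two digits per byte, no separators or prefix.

The 7-byte key repeats, so the effective keystream is 0c 3c 6d 81 4e 8f 86 0c 3c 6d 81 4e 8f 86.
byte 0: c4 XOR 0c = c8
byte 1: 5e XOR 3c = 62
byte 2: fc XOR 6d = 91
byte 3: 1e XOR 81 = 9f
byte 4: a5 XOR 4e = eb
byte 5: bc XOR 8f = 33
byte 6: 5f XOR 86 = d9
byte 7: 56 XOR 0c = 5a
byte 8: 19 XOR 3c = 25
byte 9: 9f XOR 6d = f2
byte 10: 1f XOR 81 = 9e
byte 11: 82 XOR 4e = cc
byte 12: d4 XOR 8f = 5b
byte 13: 0f XOR 86 = 89

c862919feb33d95a25f29ecc5b89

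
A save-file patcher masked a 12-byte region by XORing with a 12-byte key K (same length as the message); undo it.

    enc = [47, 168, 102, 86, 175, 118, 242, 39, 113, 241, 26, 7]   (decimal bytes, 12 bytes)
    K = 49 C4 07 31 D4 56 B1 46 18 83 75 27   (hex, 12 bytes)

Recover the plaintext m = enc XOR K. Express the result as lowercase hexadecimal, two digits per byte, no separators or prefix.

666c61677b20436169726f20

XOR is its own inverse, so applying the key byte-wise gives the result directly.
2f xor 49 = 66
a8 xor c4 = 6c
66 xor 07 = 61
56 xor 31 = 67
af xor d4 = 7b
76 xor 56 = 20
f2 xor b1 = 43
27 xor 46 = 61
71 xor 18 = 69
f1 xor 83 = 72
1a xor 75 = 6f
07 xor 27 = 20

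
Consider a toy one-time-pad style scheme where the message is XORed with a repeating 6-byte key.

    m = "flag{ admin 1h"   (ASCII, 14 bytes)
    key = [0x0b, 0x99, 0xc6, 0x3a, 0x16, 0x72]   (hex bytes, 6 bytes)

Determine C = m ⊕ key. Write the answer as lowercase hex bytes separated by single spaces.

6d f5 a7 5d 6d 52 6a fd ab 53 78 52 3a f1

The 6-byte key repeats, so the effective keystream is 0b 99 c6 3a 16 72 0b 99 c6 3a 16 72 0b 99.
byte 0: 01100110 ^ 00001011 = 01101101
byte 1: 01101100 ^ 10011001 = 11110101
byte 2: 01100001 ^ 11000110 = 10100111
byte 3: 01100111 ^ 00111010 = 01011101
byte 4: 01111011 ^ 00010110 = 01101101
byte 5: 00100000 ^ 01110010 = 01010010
byte 6: 01100001 ^ 00001011 = 01101010
byte 7: 01100100 ^ 10011001 = 11111101
byte 8: 01101101 ^ 11000110 = 10101011
byte 9: 01101001 ^ 00111010 = 01010011
byte 10: 01101110 ^ 00010110 = 01111000
byte 11: 00100000 ^ 01110010 = 01010010
byte 12: 00110001 ^ 00001011 = 00111010
byte 13: 01101000 ^ 10011001 = 11110001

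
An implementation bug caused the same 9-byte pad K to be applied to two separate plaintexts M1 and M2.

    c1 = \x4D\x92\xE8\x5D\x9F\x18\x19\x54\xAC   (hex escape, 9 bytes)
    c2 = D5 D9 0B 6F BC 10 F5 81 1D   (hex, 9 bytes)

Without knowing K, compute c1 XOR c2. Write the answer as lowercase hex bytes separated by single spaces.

c1 ⊕ c2 = (M1 ⊕ K) ⊕ (M2 ⊕ K) = M1 ⊕ M2 — the shared key cancels under XOR.
01001101 xor 11010101 = 10011000
10010010 xor 11011001 = 01001011
11101000 xor 00001011 = 11100011
01011101 xor 01101111 = 00110010
10011111 xor 10111100 = 00100011
00011000 xor 00010000 = 00001000
00011001 xor 11110101 = 11101100
01010100 xor 10000001 = 11010101
10101100 xor 00011101 = 10110001

98 4b e3 32 23 08 ec d5 b1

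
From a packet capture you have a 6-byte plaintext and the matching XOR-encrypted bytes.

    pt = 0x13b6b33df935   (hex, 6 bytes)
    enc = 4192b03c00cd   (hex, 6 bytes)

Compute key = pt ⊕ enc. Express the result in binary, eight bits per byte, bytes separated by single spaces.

01010010 00100100 00000011 00000001 11111001 11111000

Since enc = pt ⊕ key, XORing both sides with pt gives key = pt ⊕ enc.
13 ⊕ 41 = 52
b6 ⊕ 92 = 24
b3 ⊕ b0 = 03
3d ⊕ 3c = 01
f9 ⊕ 00 = f9
35 ⊕ cd = f8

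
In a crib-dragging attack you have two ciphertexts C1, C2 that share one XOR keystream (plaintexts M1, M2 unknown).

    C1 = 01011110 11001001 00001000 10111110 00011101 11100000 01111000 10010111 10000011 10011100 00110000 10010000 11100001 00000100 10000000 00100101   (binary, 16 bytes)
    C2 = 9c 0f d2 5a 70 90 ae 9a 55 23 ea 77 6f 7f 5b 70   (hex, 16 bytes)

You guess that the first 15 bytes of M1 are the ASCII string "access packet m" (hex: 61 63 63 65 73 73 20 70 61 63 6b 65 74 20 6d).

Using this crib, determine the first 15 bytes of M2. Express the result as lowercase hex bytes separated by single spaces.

First, C1 ⊕ C2 = (M1 ⊕ K) ⊕ (M2 ⊕ K) = M1 ⊕ M2, so the key drops out. Then M2 = (M1 ⊕ M2) ⊕ M1 over the first 15 bytes.
byte 0: (5e XOR 9c) XOR 61 = c2 XOR 61 = a3
byte 1: (c9 XOR 0f) XOR 63 = c6 XOR 63 = a5
byte 2: (08 XOR d2) XOR 63 = da XOR 63 = b9
byte 3: (be XOR 5a) XOR 65 = e4 XOR 65 = 81
byte 4: (1d XOR 70) XOR 73 = 6d XOR 73 = 1e
byte 5: (e0 XOR 90) XOR 73 = 70 XOR 73 = 03
byte 6: (78 XOR ae) XOR 20 = d6 XOR 20 = f6
byte 7: (97 XOR 9a) XOR 70 = 0d XOR 70 = 7d
byte 8: (83 XOR 55) XOR 61 = d6 XOR 61 = b7
byte 9: (9c XOR 23) XOR 63 = bf XOR 63 = dc
byte 10: (30 XOR ea) XOR 6b = da XOR 6b = b1
byte 11: (90 XOR 77) XOR 65 = e7 XOR 65 = 82
byte 12: (e1 XOR 6f) XOR 74 = 8e XOR 74 = fa
byte 13: (04 XOR 7f) XOR 20 = 7b XOR 20 = 5b
byte 14: (80 XOR 5b) XOR 6d = db XOR 6d = b6

a3 a5 b9 81 1e 03 f6 7d b7 dc b1 82 fa 5b b6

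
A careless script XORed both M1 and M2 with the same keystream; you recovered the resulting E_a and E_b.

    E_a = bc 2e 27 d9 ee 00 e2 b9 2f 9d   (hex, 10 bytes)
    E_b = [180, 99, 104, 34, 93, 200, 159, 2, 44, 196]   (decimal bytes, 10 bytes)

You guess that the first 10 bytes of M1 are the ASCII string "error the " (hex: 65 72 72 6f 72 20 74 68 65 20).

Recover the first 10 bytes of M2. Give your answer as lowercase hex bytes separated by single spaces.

First, E_a ⊕ E_b = (M1 ⊕ K) ⊕ (M2 ⊕ K) = M1 ⊕ M2, so the key drops out. Then M2 = (M1 ⊕ M2) ⊕ M1 over the first 10 bytes.
byte 0: (bc ⊕ b4) ⊕ 65 = 08 ⊕ 65 = 6d
byte 1: (2e ⊕ 63) ⊕ 72 = 4d ⊕ 72 = 3f
byte 2: (27 ⊕ 68) ⊕ 72 = 4f ⊕ 72 = 3d
byte 3: (d9 ⊕ 22) ⊕ 6f = fb ⊕ 6f = 94
byte 4: (ee ⊕ 5d) ⊕ 72 = b3 ⊕ 72 = c1
byte 5: (00 ⊕ c8) ⊕ 20 = c8 ⊕ 20 = e8
byte 6: (e2 ⊕ 9f) ⊕ 74 = 7d ⊕ 74 = 09
byte 7: (b9 ⊕ 02) ⊕ 68 = bb ⊕ 68 = d3
byte 8: (2f ⊕ 2c) ⊕ 65 = 03 ⊕ 65 = 66
byte 9: (9d ⊕ c4) ⊕ 20 = 59 ⊕ 20 = 79

6d 3f 3d 94 c1 e8 09 d3 66 79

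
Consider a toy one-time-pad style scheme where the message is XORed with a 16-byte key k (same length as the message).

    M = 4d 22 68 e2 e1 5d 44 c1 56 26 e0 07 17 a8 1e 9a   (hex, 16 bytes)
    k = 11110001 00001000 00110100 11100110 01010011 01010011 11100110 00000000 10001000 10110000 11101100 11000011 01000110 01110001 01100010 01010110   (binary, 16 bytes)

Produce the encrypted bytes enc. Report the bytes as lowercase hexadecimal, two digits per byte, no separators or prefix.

bc2a5c04b20ea2c1de960cc451d97ccc

XOR is its own inverse, so applying the key byte-wise gives the result directly.
01001101 XOR 11110001 = 10111100
00100010 XOR 00001000 = 00101010
01101000 XOR 00110100 = 01011100
11100010 XOR 11100110 = 00000100
11100001 XOR 01010011 = 10110010
01011101 XOR 01010011 = 00001110
01000100 XOR 11100110 = 10100010
11000001 XOR 00000000 = 11000001
01010110 XOR 10001000 = 11011110
00100110 XOR 10110000 = 10010110
11100000 XOR 11101100 = 00001100
00000111 XOR 11000011 = 11000100
00010111 XOR 01000110 = 01010001
10101000 XOR 01110001 = 11011001
00011110 XOR 01100010 = 01111100
10011010 XOR 01010110 = 11001100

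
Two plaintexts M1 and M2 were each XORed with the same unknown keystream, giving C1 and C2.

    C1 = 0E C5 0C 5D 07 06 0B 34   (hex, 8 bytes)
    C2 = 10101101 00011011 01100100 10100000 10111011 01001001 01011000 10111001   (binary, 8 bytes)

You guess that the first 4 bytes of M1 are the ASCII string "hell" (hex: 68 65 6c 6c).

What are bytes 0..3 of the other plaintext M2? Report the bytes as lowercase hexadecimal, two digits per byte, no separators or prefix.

cbbb0491

First, C1 ⊕ C2 = (M1 ⊕ K) ⊕ (M2 ⊕ K) = M1 ⊕ M2, so the key drops out. Then M2 = (M1 ⊕ M2) ⊕ M1 over the first 4 bytes.
byte 0: (0e XOR ad) XOR 68 = a3 XOR 68 = cb
byte 1: (c5 XOR 1b) XOR 65 = de XOR 65 = bb
byte 2: (0c XOR 64) XOR 6c = 68 XOR 6c = 04
byte 3: (5d XOR a0) XOR 6c = fd XOR 6c = 91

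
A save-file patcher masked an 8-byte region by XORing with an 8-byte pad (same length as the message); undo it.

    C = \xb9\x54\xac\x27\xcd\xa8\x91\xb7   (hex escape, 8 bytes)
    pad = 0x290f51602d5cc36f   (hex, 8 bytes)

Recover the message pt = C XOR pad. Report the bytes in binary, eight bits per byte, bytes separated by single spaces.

b9 xor 29 = 90
54 xor 0f = 5b
ac xor 51 = fd
27 xor 60 = 47
cd xor 2d = e0
a8 xor 5c = f4
91 xor c3 = 52
b7 xor 6f = d8

10010000 01011011 11111101 01000111 11100000 11110100 01010010 11011000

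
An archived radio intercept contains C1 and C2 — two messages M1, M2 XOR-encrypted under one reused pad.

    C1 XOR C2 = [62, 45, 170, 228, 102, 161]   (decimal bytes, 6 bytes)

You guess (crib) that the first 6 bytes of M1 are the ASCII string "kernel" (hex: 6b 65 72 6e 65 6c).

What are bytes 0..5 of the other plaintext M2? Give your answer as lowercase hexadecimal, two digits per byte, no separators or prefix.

Since C1 ⊕ C2 = M1 ⊕ M2, XORing with the guessed M1 bytes yields the corresponding M2 bytes: M2 = (C1 ⊕ C2) ⊕ M1.
 62 ⊕ 107 =  85
 45 ⊕ 101 =  72
170 ⊕ 114 = 216
228 ⊕ 110 = 138
102 ⊕ 101 =   3
161 ⊕ 108 = 205

5548d88a03cd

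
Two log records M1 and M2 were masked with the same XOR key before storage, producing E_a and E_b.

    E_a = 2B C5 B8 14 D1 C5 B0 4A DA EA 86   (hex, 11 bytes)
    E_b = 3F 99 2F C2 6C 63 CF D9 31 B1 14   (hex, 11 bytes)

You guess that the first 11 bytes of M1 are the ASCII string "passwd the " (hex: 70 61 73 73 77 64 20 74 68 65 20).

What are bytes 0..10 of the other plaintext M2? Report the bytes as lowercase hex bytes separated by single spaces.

64 3d e4 a5 ca c2 5f e7 83 3e b2

First, E_a ⊕ E_b = (M1 ⊕ K) ⊕ (M2 ⊕ K) = M1 ⊕ M2, so the key drops out. Then M2 = (M1 ⊕ M2) ⊕ M1 over the first 11 bytes.
byte 0: (2b xor 3f) xor 70 = 14 xor 70 = 64
byte 1: (c5 xor 99) xor 61 = 5c xor 61 = 3d
byte 2: (b8 xor 2f) xor 73 = 97 xor 73 = e4
byte 3: (14 xor c2) xor 73 = d6 xor 73 = a5
byte 4: (d1 xor 6c) xor 77 = bd xor 77 = ca
byte 5: (c5 xor 63) xor 64 = a6 xor 64 = c2
byte 6: (b0 xor cf) xor 20 = 7f xor 20 = 5f
byte 7: (4a xor d9) xor 74 = 93 xor 74 = e7
byte 8: (da xor 31) xor 68 = eb xor 68 = 83
byte 9: (ea xor b1) xor 65 = 5b xor 65 = 3e
byte 10: (86 xor 14) xor 20 = 92 xor 20 = b2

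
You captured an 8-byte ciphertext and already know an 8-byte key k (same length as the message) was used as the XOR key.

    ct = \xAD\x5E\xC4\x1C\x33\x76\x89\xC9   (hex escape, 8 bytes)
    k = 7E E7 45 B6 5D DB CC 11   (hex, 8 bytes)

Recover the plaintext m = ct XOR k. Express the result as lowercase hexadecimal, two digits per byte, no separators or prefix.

d3b981aa6ead45d8

XOR is its own inverse, so applying the key byte-wise gives the result directly.
10101101 ^ 01111110 = 11010011
01011110 ^ 11100111 = 10111001
11000100 ^ 01000101 = 10000001
00011100 ^ 10110110 = 10101010
00110011 ^ 01011101 = 01101110
01110110 ^ 11011011 = 10101101
10001001 ^ 11001100 = 01000101
11001001 ^ 00010001 = 11011000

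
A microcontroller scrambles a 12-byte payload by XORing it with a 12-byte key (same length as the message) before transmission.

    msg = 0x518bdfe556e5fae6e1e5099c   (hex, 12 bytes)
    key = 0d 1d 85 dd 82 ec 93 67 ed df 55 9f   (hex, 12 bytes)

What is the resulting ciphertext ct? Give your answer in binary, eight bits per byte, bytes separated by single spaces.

XOR is its own inverse, so applying the key byte-wise gives the result directly.
51 XOR 0d = 5c
8b XOR 1d = 96
df XOR 85 = 5a
e5 XOR dd = 38
56 XOR 82 = d4
e5 XOR ec = 09
fa XOR 93 = 69
e6 XOR 67 = 81
e1 XOR ed = 0c
e5 XOR df = 3a
09 XOR 55 = 5c
9c XOR 9f = 03

01011100 10010110 01011010 00111000 11010100 00001001 01101001 10000001 00001100 00111010 01011100 00000011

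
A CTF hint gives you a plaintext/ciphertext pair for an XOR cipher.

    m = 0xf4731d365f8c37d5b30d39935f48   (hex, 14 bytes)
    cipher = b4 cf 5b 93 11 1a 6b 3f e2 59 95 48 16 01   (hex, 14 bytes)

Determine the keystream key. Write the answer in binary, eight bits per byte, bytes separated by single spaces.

01000000 10111100 01000110 10100101 01001110 10010110 01011100 11101010 01010001 01010100 10101100 11011011 01001001 01001001

Since cipher = m ⊕ key, XORing both sides with m gives key = m ⊕ cipher.
244 ^ 180 =  64
115 ^ 207 = 188
 29 ^  91 =  70
 54 ^ 147 = 165
 95 ^  17 =  78
140 ^  26 = 150
 55 ^ 107 =  92
213 ^  63 = 234
179 ^ 226 =  81
 13 ^  89 =  84
 57 ^ 149 = 172
147 ^  72 = 219
 95 ^  22 =  73
 72 ^   1 =  73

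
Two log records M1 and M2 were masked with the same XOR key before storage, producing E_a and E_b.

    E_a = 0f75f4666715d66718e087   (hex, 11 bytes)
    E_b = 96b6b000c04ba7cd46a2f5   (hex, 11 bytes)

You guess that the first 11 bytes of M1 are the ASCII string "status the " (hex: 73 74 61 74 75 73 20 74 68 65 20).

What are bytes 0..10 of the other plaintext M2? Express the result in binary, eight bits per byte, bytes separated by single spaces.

11101010 10110111 00100101 00010010 11010010 00101101 01010001 11011110 00110110 00100111 01010010

First, E_a ⊕ E_b = (M1 ⊕ K) ⊕ (M2 ⊕ K) = M1 ⊕ M2, so the key drops out. Then M2 = (M1 ⊕ M2) ⊕ M1 over the first 11 bytes.
byte 0: (0f ^ 96) ^ 73 = 99 ^ 73 = ea
byte 1: (75 ^ b6) ^ 74 = c3 ^ 74 = b7
byte 2: (f4 ^ b0) ^ 61 = 44 ^ 61 = 25
byte 3: (66 ^ 00) ^ 74 = 66 ^ 74 = 12
byte 4: (67 ^ c0) ^ 75 = a7 ^ 75 = d2
byte 5: (15 ^ 4b) ^ 73 = 5e ^ 73 = 2d
byte 6: (d6 ^ a7) ^ 20 = 71 ^ 20 = 51
byte 7: (67 ^ cd) ^ 74 = aa ^ 74 = de
byte 8: (18 ^ 46) ^ 68 = 5e ^ 68 = 36
byte 9: (e0 ^ a2) ^ 65 = 42 ^ 65 = 27
byte 10: (87 ^ f5) ^ 20 = 72 ^ 20 = 52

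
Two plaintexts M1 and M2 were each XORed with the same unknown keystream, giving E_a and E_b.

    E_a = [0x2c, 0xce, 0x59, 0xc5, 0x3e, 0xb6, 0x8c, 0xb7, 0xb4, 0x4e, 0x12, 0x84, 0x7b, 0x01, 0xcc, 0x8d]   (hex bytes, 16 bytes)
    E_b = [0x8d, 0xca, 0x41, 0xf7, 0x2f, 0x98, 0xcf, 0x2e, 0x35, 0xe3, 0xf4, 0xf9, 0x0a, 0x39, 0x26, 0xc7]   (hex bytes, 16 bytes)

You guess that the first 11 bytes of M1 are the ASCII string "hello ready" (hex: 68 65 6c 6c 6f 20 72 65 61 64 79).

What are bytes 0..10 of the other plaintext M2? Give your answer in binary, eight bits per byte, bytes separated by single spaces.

11001001 01100001 01110100 01011110 01111110 00001110 00110001 11111100 11100000 11001001 10011111

First, E_a ⊕ E_b = (M1 ⊕ K) ⊕ (M2 ⊕ K) = M1 ⊕ M2, so the key drops out. Then M2 = (M1 ⊕ M2) ⊕ M1 over the first 11 bytes.
byte 0: (2c ⊕ 8d) ⊕ 68 = a1 ⊕ 68 = c9
byte 1: (ce ⊕ ca) ⊕ 65 = 04 ⊕ 65 = 61
byte 2: (59 ⊕ 41) ⊕ 6c = 18 ⊕ 6c = 74
byte 3: (c5 ⊕ f7) ⊕ 6c = 32 ⊕ 6c = 5e
byte 4: (3e ⊕ 2f) ⊕ 6f = 11 ⊕ 6f = 7e
byte 5: (b6 ⊕ 98) ⊕ 20 = 2e ⊕ 20 = 0e
byte 6: (8c ⊕ cf) ⊕ 72 = 43 ⊕ 72 = 31
byte 7: (b7 ⊕ 2e) ⊕ 65 = 99 ⊕ 65 = fc
byte 8: (b4 ⊕ 35) ⊕ 61 = 81 ⊕ 61 = e0
byte 9: (4e ⊕ e3) ⊕ 64 = ad ⊕ 64 = c9
byte 10: (12 ⊕ f4) ⊕ 79 = e6 ⊕ 79 = 9f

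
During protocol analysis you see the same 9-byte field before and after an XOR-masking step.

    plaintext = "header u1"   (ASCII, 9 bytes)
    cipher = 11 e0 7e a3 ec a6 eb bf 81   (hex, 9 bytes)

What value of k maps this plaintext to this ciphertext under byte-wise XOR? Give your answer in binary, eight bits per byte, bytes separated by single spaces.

01111001 10000101 00011111 11000111 10001001 11010100 11001011 11001010 10110000

Since cipher = plaintext ⊕ k, XORing both sides with plaintext gives k = plaintext ⊕ cipher.
68 ⊕ 11 = 79
65 ⊕ e0 = 85
61 ⊕ 7e = 1f
64 ⊕ a3 = c7
65 ⊕ ec = 89
72 ⊕ a6 = d4
20 ⊕ eb = cb
75 ⊕ bf = ca
31 ⊕ 81 = b0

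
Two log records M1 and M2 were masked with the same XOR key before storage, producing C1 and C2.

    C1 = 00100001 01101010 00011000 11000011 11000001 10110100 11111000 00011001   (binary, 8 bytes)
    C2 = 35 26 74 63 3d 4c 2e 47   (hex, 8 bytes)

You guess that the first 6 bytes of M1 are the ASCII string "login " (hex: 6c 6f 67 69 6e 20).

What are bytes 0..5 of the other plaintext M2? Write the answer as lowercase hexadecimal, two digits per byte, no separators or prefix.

First, C1 ⊕ C2 = (M1 ⊕ K) ⊕ (M2 ⊕ K) = M1 ⊕ M2, so the key drops out. Then M2 = (M1 ⊕ M2) ⊕ M1 over the first 6 bytes.
byte 0: (21 ⊕ 35) ⊕ 6c = 14 ⊕ 6c = 78
byte 1: (6a ⊕ 26) ⊕ 6f = 4c ⊕ 6f = 23
byte 2: (18 ⊕ 74) ⊕ 67 = 6c ⊕ 67 = 0b
byte 3: (c3 ⊕ 63) ⊕ 69 = a0 ⊕ 69 = c9
byte 4: (c1 ⊕ 3d) ⊕ 6e = fc ⊕ 6e = 92
byte 5: (b4 ⊕ 4c) ⊕ 20 = f8 ⊕ 20 = d8

78230bc992d8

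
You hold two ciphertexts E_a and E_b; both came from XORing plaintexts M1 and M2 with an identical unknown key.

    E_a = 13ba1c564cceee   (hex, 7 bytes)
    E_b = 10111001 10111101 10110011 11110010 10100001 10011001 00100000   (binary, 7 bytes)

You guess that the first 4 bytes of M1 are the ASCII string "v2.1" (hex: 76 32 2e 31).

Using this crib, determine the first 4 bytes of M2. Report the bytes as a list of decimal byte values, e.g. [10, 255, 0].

First, E_a ⊕ E_b = (M1 ⊕ K) ⊕ (M2 ⊕ K) = M1 ⊕ M2, so the key drops out. Then M2 = (M1 ⊕ M2) ⊕ M1 over the first 4 bytes.
byte 0: (13 ⊕ b9) ⊕ 76 = aa ⊕ 76 = dc
byte 1: (ba ⊕ bd) ⊕ 32 = 07 ⊕ 32 = 35
byte 2: (1c ⊕ b3) ⊕ 2e = af ⊕ 2e = 81
byte 3: (56 ⊕ f2) ⊕ 31 = a4 ⊕ 31 = 95

[220, 53, 129, 149]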